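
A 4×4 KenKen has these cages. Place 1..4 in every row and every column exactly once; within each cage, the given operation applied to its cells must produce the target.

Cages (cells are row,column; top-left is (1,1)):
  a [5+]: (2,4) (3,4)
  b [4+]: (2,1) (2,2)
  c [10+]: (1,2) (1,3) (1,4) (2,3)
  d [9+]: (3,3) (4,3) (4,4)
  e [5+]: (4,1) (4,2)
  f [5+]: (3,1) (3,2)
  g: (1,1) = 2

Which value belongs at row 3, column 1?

Cage g is given, so (1,1) = 2.
The 4 cells of cage c must have sum 10, which forces (2,3) = 2.
The only place for 4 in row 2 is (2,4).
Cage a needs two cells with sum 5, leaving (3,4) = 1.
4 is placed in column 4; hence (4,4) = 2.
1 is placed in column 4; hence (1,4) = 3.
Cage f's pair has sum 5, leaving (3,1) = 3.
The two cells of cage f must have sum 5, leaving (3,2) = 2.
3 is placed in row 3, so (3,3) = 4.
Column 3 now contains 4, leaving (4,3) = 3.
The 4 cells of cage c must have sum 10, leaving (1,2) = 4.
Column 3 now contains 4, which forces (1,3) = 1.
3 is placed in column 1, which forces (2,1) = 1.
The two cells of cage b must have sum 4, leaving (2,2) = 3.
1 is placed in column 1, so (4,1) = 4.
4 is placed in column 2; hence (4,2) = 1.
Completed grid: 2 4 1 3 / 1 3 2 4 / 3 2 4 1 / 4 1 3 2.

3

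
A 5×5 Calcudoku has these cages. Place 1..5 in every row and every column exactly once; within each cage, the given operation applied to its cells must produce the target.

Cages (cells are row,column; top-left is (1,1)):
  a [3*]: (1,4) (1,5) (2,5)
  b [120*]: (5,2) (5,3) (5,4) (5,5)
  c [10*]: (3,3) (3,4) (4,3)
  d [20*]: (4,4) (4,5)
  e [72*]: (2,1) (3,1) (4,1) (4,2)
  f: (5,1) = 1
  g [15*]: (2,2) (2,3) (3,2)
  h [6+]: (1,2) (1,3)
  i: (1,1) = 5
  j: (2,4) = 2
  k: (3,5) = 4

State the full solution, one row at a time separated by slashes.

Cage i is a single given cell, leaving (1,1) = 5.
Cage a needs product 3; hence (1,4) = 1.
Cage a has product 3, which forces (1,5) = 3.
Cage j is given; hence (2,4) = 2.
Cage a has product 3; hence (2,5) = 1.
Column 4 now contains 2, which forces (3,4) = 5.
K is a freebie; hence (3,5) = 4.
Cage e needs product 72, leaving (4,2) = 3.
Column 4 now contains 5, leaving (4,4) = 4.
Column 5 already has 4, which forces (4,5) = 5.
F is a freebie, leaving (5,1) = 1.
Column 4 now contains 4, which forces (5,4) = 3.
5 is placed in column 5, leaving (5,5) = 2.
Cage e has product 72; hence (2,1) = 4.
Column 2 now contains 3; hence (2,2) = 5.
The 3 cells of cage g must have product 15, so (2,3) = 3.
The 4 cells of cage e must have product 72, so (3,1) = 3.
Column 2 now contains 3, leaving (3,2) = 1.
1 is placed in row 3; hence (3,3) = 2.
Row 4 now contains 4, so (4,1) = 2.
Column 3 now contains 2; hence (4,3) = 1.
Column 2 already has 5; hence (5,2) = 4.
4 is placed in row 5, so (5,3) = 5.
Column 2 already has 4; hence (1,2) = 2.
Column 3 now contains 2; hence (1,3) = 4.

5 2 4 1 3 / 4 5 3 2 1 / 3 1 2 5 4 / 2 3 1 4 5 / 1 4 5 3 2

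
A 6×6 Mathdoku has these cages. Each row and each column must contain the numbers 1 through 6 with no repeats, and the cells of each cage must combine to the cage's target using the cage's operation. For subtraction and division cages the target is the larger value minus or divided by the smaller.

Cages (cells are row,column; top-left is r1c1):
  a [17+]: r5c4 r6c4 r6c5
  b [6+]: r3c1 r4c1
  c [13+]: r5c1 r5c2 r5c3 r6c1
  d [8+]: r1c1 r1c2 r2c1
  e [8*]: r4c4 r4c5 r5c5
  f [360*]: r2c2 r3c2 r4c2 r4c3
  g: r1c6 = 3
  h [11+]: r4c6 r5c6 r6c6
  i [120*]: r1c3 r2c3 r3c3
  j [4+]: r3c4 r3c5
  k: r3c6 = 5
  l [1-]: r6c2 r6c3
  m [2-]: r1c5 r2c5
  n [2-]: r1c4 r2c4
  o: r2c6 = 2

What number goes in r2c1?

1

Cage g is a single given cell; hence r1c6 = 3.
O is a freebie, so r2c6 = 2.
Cage k is a single given cell, so r3c6 = 5.
The 3 cells of cage a must have sum 17, which forces r5c4 = 6.
The 3 cells of cage a must have sum 17, leaving r6c4 = 5.
The 3 cells of cage a must have sum 17, which forces r6c5 = 6.
Cage h has sum 11, leaving r4c6 = 6.
Row 2 needs a 1, and only r2c1 is open for it.
Row 1 needs a 4, and only r1c3 is open for it.
The 3 cells of cage i must have product 120; hence r2c3 = 5.
4 is placed in column 3; hence r3c3 = 6.
5 is placed in column 3, which forces r4c3 = 3.
Cage f needs product 360, leaving r2c2 = 6.
Cage f needs product 360, so r3c2 = 4.
Cage f has product 360, which forces r4c2 = 5.
Column 2 now contains 5, leaving r5c2 = 3.
Row 3 now contains 4; hence r3c1 = 2.
Cage b needs two cells with sum 6, so r4c1 = 4.
Cage c needs sum 13; hence r5c1 = 5.
Column 1 now contains 4, which forces r6c1 = 3.
5 is placed in column 1; hence r1c1 = 6.
The 3 cells of cage d must have sum 8, so r1c2 = 1.
1 is placed in row 1, which forces r1c4 = 2.
Row 1 already has 2, which forces r1c5 = 5.
Column 4 already has 2, leaving r4c4 = 1.
Row 4 now contains 1, which forces r4c5 = 2.
Cage c needs sum 13, which forces r5c3 = 2.
Cage e needs product 8, which forces r5c5 = 4.
Row 5 already has 4, which forces r5c6 = 1.
1 is placed in column 2, so r6c2 = 2.
Column 3 already has 2; hence r6c3 = 1.
Column 6 now contains 1, which forces r6c6 = 4.
Cage n needs two cells with difference 2, leaving r2c4 = 4.
Column 5 now contains 4, which forces r2c5 = 3.
Column 4 already has 1, which forces r3c4 = 3.
The two cells of cage j must have sum 4, which forces r3c5 = 1.
The full grid is 6 1 4 2 5 3 / 1 6 5 4 3 2 / 2 4 6 3 1 5 / 4 5 3 1 2 6 / 5 3 2 6 4 1 / 3 2 1 5 6 4.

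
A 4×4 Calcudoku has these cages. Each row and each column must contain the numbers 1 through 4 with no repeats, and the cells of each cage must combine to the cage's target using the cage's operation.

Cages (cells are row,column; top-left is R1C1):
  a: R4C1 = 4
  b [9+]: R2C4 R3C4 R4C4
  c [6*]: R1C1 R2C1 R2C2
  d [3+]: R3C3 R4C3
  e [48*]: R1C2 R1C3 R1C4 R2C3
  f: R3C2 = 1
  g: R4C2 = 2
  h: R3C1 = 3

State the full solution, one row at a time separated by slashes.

Cage h is a single given cell, leaving R3C1 = 3.
F is a freebie, leaving R3C2 = 1.
Row 3 already has 1; hence R3C3 = 2.
2 is placed in row 3, which forces R3C4 = 4.
A is a freebie, so R4C1 = 4.
G is a freebie, leaving R4C2 = 2.
Column 3 now contains 2, leaving R4C3 = 1.
2 is placed in row 4, so R4C4 = 3.
Cage e needs product 48; hence R1C2 = 4.
Cage e needs product 48; hence R1C3 = 3.
Cage e needs product 48; hence R1C4 = 1.
Column 2 now contains 2, which forces R2C2 = 3.
Column 3 now contains 2, leaving R2C3 = 4.
Column 4 already has 3, so R2C4 = 2.
Row 1 already has 1, which forces R1C1 = 2.
Row 2 already has 2, leaving R2C1 = 1.

2 4 3 1 / 1 3 4 2 / 3 1 2 4 / 4 2 1 3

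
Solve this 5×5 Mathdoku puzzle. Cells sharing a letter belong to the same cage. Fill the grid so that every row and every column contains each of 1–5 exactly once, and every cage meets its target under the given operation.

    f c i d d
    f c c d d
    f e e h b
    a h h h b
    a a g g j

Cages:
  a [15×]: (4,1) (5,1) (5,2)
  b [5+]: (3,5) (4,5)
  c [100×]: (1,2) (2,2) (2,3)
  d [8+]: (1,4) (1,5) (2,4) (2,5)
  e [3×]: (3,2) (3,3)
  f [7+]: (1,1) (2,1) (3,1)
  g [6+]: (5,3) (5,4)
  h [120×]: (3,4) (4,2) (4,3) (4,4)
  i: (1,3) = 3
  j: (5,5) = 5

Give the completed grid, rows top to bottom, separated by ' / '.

Cage c has product 100; hence (1,2) = 5.
Cage i is given, which forces (1,3) = 3.
The 3 cells of cage c must have product 100; hence (2,2) = 4.
Cage c needs product 100, so (2,3) = 5.
3 is placed in column 3, leaving (3,3) = 1.
Cage j is given; hence (5,5) = 5.
Row 3 already has 1, which forces (3,2) = 3.
The 3 cells of cage a must have product 15, leaving (4,1) = 5.
Column 2 already has 3, leaving (4,2) = 2.
Row 4 now contains 2, so (4,3) = 4.
Row 4 now contains 4, leaving (4,4) = 3.
3 is placed in row 4; hence (4,5) = 1.
Column 2 already has 3, which forces (5,2) = 1.
4 is placed in column 3; hence (5,3) = 2.
Row 5 now contains 2; hence (5,4) = 4.
Cage d has sum 8, so (1,4) = 1.
Cage d has sum 8, which forces (1,5) = 2.
The 4 cells of cage d must have sum 8, which forces (2,4) = 2.
Cage d has sum 8, leaving (2,5) = 3.
Cage h has product 120, leaving (3,4) = 5.
Cage b needs two cells with sum 5, leaving (3,5) = 4.
Row 5 now contains 1; hence (5,1) = 3.
2 is placed in row 1, leaving (1,1) = 4.
2 is placed in row 2; hence (2,1) = 1.
Row 3 already has 4, leaving (3,1) = 2.

4 5 3 1 2 / 1 4 5 2 3 / 2 3 1 5 4 / 5 2 4 3 1 / 3 1 2 4 5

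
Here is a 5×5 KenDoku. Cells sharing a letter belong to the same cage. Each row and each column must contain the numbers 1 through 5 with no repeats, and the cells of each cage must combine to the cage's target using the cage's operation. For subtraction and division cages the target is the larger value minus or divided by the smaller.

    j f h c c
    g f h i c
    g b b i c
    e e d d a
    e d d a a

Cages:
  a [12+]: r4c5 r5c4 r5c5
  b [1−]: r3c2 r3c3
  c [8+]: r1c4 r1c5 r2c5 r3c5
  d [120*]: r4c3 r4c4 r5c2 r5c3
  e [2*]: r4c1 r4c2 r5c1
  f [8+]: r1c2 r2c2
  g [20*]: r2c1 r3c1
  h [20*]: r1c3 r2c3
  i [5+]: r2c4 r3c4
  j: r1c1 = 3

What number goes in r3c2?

2

J is a freebie, leaving r1c1 = 3.
3 is placed in row 1; hence r1c2 = 5.
Row 1 already has 5, so r1c3 = 4.
Column 2 already has 5; hence r2c2 = 3.
Column 3 now contains 4, which forces r2c3 = 5.
The 3 cells of cage e must have product 2, which forces r4c1 = 2.
Cage e has product 2, leaving r4c2 = 1.
Row 4 already has 2, so r4c3 = 3.
Cage e needs product 2; hence r5c1 = 1.
3 is placed in column 3, which forces r5c3 = 2.
Row 2 already has 5, leaving r2c1 = 4.
Cage g needs two cells with product 20, which forces r3c1 = 5.
Cage b needs two cells with difference 1, so r3c2 = 2.
Column 3 now contains 2, which forces r3c3 = 1.
Cage d needs product 120, leaving r4c4 = 5.
5 is placed in row 4, so r4c5 = 4.
Row 5 now contains 2; hence r5c2 = 4.
Row 5 already has 4, leaving r5c4 = 3.
Row 5 now contains 3, which forces r5c5 = 5.
Cage c has sum 8, so r1c4 = 2.
Cage c needs sum 8, which forces r1c5 = 1.
Cage i's pair has sum 5, so r2c4 = 1.
The 4 cells of cage c must have sum 8, so r2c5 = 2.
3 is placed in column 4; hence r3c4 = 4.
Column 5 now contains 4, which forces r3c5 = 3.
The full grid is 3 5 4 2 1 / 4 3 5 1 2 / 5 2 1 4 3 / 2 1 3 5 4 / 1 4 2 3 5.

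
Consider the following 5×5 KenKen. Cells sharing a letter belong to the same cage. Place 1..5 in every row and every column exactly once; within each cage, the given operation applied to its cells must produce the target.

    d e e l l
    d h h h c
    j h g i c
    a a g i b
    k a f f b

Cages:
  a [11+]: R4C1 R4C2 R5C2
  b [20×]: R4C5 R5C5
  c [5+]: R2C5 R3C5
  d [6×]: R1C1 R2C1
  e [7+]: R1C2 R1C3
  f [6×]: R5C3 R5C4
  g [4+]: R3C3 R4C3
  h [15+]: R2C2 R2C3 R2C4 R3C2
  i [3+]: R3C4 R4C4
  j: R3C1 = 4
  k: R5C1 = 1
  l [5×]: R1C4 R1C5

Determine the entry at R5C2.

Cage j is a single given cell; hence R3C1 = 4.
Cage k is a single given cell, which forces R5C1 = 1.
The only place for 5 in row 3 is R3C2.
The 3 cells of cage a must have sum 11, which forces R4C1 = 5.
5 is placed in row 4, which forces R4C5 = 4.
4 is placed in column 5; hence R5C5 = 5.
Cage l's pair has product 5; hence R1C4 = 5.
Column 5 now contains 5, leaving R1C5 = 1.
Row 4 now contains 4, which forces R4C2 = 2.
Row 4 already has 2, which forces R4C4 = 1.
Cage a has sum 11; hence R5C2 = 4.
4 is placed in column 2, leaving R1C2 = 3.
The two cells of cage e must have sum 7, so R1C3 = 4.
Column 2 already has 3; hence R2C2 = 1.
Cage h needs sum 15, so R2C3 = 5.
Cage g needs two cells with sum 4, so R3C3 = 1.
Column 4 now contains 1, so R3C4 = 2.
Row 3 now contains 2, so R3C5 = 3.
1 is placed in row 4, so R4C3 = 3.
3 is placed in column 3, which forces R5C3 = 2.
Column 4 already has 2, so R5C4 = 3.
3 is placed in row 1; hence R1C1 = 2.
The two cells of cage d must have product 6, which forces R2C1 = 3.
Column 4 already has 2, which forces R2C4 = 4.
3 is placed in column 5, leaving R2C5 = 2.
Filled in: 2 3 4 5 1 / 3 1 5 4 2 / 4 5 1 2 3 / 5 2 3 1 4 / 1 4 2 3 5.

4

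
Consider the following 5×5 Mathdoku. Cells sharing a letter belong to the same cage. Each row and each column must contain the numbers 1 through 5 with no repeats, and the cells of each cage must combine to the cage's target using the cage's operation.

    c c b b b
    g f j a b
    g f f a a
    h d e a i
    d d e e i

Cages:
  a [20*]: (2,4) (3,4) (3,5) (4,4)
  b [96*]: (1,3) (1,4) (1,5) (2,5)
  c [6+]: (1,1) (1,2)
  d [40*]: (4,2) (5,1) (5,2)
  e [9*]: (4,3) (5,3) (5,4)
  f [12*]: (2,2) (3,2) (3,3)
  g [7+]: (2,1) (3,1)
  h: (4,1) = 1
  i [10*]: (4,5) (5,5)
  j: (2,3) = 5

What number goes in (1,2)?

1

Cage j is a single given cell, so (2,3) = 5.
Cage b has product 96, so (2,5) = 4.
Cage h is given; hence (4,1) = 1.
Cage e has product 9; hence (4,3) = 3.
Cage e has product 9; hence (5,3) = 1.
The 3 cells of cage e must have product 9, leaving (5,4) = 3.
Cage b needs product 96, so (1,5) = 3.
In row 1, 1 can only go at (1,2), so (1,2) = 1.
Cage c's pair has sum 6, leaving (1,1) = 5.
Cage f has product 12; hence (2,2) = 2.
2 is placed in row 2, so (2,4) = 1.
Column 1 already has 5, so (3,1) = 4.
Column 2 now contains 1, leaving (3,2) = 3.
The 3 cells of cage f must have product 12; hence (3,3) = 2.
Row 3 now contains 4; hence (3,4) = 5.
Row 3 now contains 2; hence (3,5) = 1.
Column 1 now contains 4; hence (5,1) = 2.
2 is placed in row 5; hence (5,5) = 5.
Column 3 already has 2, leaving (1,3) = 4.
The 4 cells of cage b must have product 96, which forces (1,4) = 2.
2 is placed in row 2; hence (2,1) = 3.
Cage d needs product 40, which forces (4,2) = 5.
Cage a has product 20, which forces (4,4) = 4.
Column 5 now contains 5, which forces (4,5) = 2.
5 is placed in row 5, so (5,2) = 4.
The full grid is 5 1 4 2 3 / 3 2 5 1 4 / 4 3 2 5 1 / 1 5 3 4 2 / 2 4 1 3 5.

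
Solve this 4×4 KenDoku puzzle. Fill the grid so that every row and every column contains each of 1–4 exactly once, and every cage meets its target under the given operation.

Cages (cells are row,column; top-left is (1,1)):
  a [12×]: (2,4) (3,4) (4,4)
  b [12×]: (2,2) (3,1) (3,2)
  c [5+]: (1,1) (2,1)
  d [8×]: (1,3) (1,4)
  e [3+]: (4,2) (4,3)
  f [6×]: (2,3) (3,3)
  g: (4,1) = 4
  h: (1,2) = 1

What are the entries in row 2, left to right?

Cage h is given; hence (1,2) = 1.
Cage g is given; hence (4,1) = 4.
1 is placed in column 2; hence (4,2) = 2.
2 is placed in row 4, which forces (4,3) = 1.
Row 4 already has 1; hence (4,4) = 3.
The 3 cells of cage b must have product 12; hence (3,1) = 1.
1 is placed in row 3, which forces (3,4) = 4.
Cage d needs two cells with product 8, so (1,3) = 4.
4 is placed in column 4; hence (1,4) = 2.
Cage b needs product 12, so (2,2) = 4.
4 is placed in column 4; hence (2,4) = 1.
4 is placed in row 3, leaving (3,2) = 3.
3 is placed in row 3, which forces (3,3) = 2.
Row 1 already has 2, leaving (1,1) = 3.
The two cells of cage c must have sum 5, leaving (2,1) = 2.
2 is placed in column 3, which forces (2,3) = 3.
Filled in: 3 1 4 2 / 2 4 3 1 / 1 3 2 4 / 4 2 1 3.

2 4 3 1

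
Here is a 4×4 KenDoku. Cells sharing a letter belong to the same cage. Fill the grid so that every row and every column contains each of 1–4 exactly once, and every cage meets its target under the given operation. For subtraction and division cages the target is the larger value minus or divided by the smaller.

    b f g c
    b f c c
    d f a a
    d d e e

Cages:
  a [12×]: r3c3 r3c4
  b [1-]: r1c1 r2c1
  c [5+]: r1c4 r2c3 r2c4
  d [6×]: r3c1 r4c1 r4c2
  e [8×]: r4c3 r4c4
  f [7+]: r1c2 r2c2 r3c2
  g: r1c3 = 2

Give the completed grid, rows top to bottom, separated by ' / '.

3 4 2 1 / 4 2 1 3 / 2 1 3 4 / 1 3 4 2

Cage g is given, so r1c3 = 2.
2 is placed in row 1, so r1c4 = 1.
Column 3 now contains 2, which forces r2c3 = 1.
Column 4 now contains 1, which forces r2c4 = 3.
3 is placed in column 4, leaving r3c4 = 4.
Column 3 now contains 2; hence r4c3 = 4.
4 is placed in column 4; hence r4c4 = 2.
The two cells of cage b must have difference 1, so r1c1 = 3.
Row 1 now contains 1, so r1c2 = 4.
Cage f needs sum 7, which forces r2c2 = 2.
Cage d has product 6, leaving r3c1 = 2.
The 3 cells of cage f must have sum 7, so r3c2 = 1.
Row 3 now contains 4, so r3c3 = 3.
Column 1 now contains 3, so r4c1 = 1.
Column 2 already has 1, so r4c2 = 3.
2 is placed in row 2; hence r2c1 = 4.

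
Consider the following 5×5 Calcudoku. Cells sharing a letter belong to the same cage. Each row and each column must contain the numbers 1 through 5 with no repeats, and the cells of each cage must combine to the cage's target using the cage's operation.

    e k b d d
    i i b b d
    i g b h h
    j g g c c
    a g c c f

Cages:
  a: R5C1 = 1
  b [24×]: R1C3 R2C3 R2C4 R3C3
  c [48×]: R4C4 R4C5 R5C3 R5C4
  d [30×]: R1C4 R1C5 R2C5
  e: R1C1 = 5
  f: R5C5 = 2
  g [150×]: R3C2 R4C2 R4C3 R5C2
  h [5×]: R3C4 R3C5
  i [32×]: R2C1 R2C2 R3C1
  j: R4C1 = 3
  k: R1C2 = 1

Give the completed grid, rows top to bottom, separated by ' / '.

5 1 4 2 3 / 2 4 1 3 5 / 4 3 2 5 1 / 3 2 5 1 4 / 1 5 3 4 2

E is a freebie, leaving R1C1 = 5.
K is a freebie, leaving R1C2 = 1.
The 3 cells of cage i must have product 32, leaving R2C1 = 2.
Cage i needs product 32; hence R2C2 = 4.
Cage i needs product 32; hence R3C1 = 4.
Cage j is given; hence R4C1 = 3.
3 is placed in row 4; hence R4C2 = 2.
The 4 cells of cage g must have product 150; hence R4C3 = 5.
Cage a is given, so R5C1 = 1.
F is a freebie, leaving R5C5 = 2.
Cage b has product 24; hence R1C3 = 4.
The 3 cells of cage d must have product 30, leaving R1C4 = 2.
2 is placed in column 5, leaving R1C5 = 3.
The 3 cells of cage d must have product 30; hence R2C5 = 5.
Cage b needs product 24, which forces R3C3 = 2.
Column 5 already has 5, leaving R3C5 = 1.
Column 5 now contains 1, which forces R4C5 = 4.
Column 3 already has 4, which forces R5C3 = 3.
Row 5 now contains 3; hence R5C4 = 4.
Column 3 now contains 3; hence R2C3 = 1.
Cage b has product 24, leaving R2C4 = 3.
Cage g needs product 150, so R3C2 = 3.
1 is placed in row 3, leaving R3C4 = 5.
4 is placed in row 4, so R4C4 = 1.
Row 5 now contains 3, so R5C2 = 5.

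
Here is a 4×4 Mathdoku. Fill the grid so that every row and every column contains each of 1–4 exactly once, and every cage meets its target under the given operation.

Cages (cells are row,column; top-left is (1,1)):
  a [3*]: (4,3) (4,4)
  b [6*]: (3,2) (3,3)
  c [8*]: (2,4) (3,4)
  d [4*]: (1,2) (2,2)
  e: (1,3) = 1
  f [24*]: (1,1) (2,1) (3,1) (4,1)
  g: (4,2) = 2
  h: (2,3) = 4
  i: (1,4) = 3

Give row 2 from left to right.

Cage e is a single given cell, which forces (1,3) = 1.
Cage i is a single given cell, leaving (1,4) = 3.
Cage h is given, so (2,3) = 4.
Row 2 now contains 4; hence (2,4) = 2.
Column 4 now contains 2; hence (3,4) = 4.
G is a freebie, so (4,2) = 2.
Column 3 now contains 1, so (4,3) = 3.
Column 4 already has 3, which forces (4,4) = 1.
Cage f needs product 24, so (1,1) = 2.
Row 1 now contains 1; hence (1,2) = 4.
Row 2 now contains 4; hence (2,2) = 1.
2 is placed in column 2, which forces (3,2) = 3.
Column 3 now contains 3, so (3,3) = 2.
1 is placed in row 4, leaving (4,1) = 4.
Row 2 already has 1; hence (2,1) = 3.
3 is placed in row 3, which forces (3,1) = 1.
Filled in: 2 4 1 3 / 3 1 4 2 / 1 3 2 4 / 4 2 3 1.

3 1 4 2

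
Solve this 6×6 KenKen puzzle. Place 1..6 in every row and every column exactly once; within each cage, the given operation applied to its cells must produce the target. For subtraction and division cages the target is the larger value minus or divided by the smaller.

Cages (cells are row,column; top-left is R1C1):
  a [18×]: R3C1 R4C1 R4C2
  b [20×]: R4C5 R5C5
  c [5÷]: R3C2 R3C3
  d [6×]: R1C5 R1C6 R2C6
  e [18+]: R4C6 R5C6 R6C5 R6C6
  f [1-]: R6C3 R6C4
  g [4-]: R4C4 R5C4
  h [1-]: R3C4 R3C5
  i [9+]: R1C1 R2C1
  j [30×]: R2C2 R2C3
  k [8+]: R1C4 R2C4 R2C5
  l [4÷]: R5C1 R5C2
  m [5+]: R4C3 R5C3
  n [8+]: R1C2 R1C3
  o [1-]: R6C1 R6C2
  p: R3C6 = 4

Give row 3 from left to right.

P is a freebie; hence R3C6 = 4.
Cage b needs two cells with product 20, which forces R4C5 = 4.
The pair R5C1/R5C2 in row 5 holds {1, 4}, so R5C5 = 5.
Column 5 now contains 5, leaving R6C5 = 6.
The 4 cells of cage e must have sum 18, which forces R5C6 = 6.
Cage g needs two cells with difference 4, leaving R4C4 = 6.
Row 5 now contains 6, so R5C4 = 2.
Column 4 now contains 2; hence R3C4 = 3.
The two cells of cage h must have difference 1; hence R3C5 = 2.
The two cells of cage m must have sum 5; hence R4C3 = 2.
Row 5 already has 2, leaving R5C3 = 3.
The 3 cells of cage k must have sum 8, which forces R2C5 = 3.
Row 3 already has 3; hence R3C1 = 6.
6 is placed in column 1, so R1C1 = 5.
Row 1 already has 5, leaving R1C3 = 6.
Column 5 now contains 3; hence R1C5 = 1.
The 3 cells of cage d must have product 6, leaving R1C6 = 3.
3 is placed in row 2, leaving R2C1 = 4.
Column 3 already has 6, which forces R2C3 = 5.
4 is placed in row 2, so R2C4 = 1.
Cage d has product 6, leaving R2C6 = 2.
Column 3 now contains 5; hence R3C3 = 1.
Column 1 already has 4; hence R5C1 = 1.
1 is placed in row 5, which forces R5C2 = 4.
Column 3 now contains 5, leaving R6C3 = 4.
Row 6 already has 4, so R6C4 = 5.
5 is placed in row 6, leaving R6C6 = 1.
Row 1 now contains 3, leaving R1C2 = 2.
Row 1 now contains 1; hence R1C4 = 4.
5 is placed in row 2, which forces R2C2 = 6.
Row 3 already has 1, leaving R3C2 = 5.
Column 1 already has 1, which forces R4C1 = 3.
The 3 cells of cage a must have product 18, so R4C2 = 1.
Column 6 now contains 1, leaving R4C6 = 5.
Column 1 already has 3, so R6C1 = 2.
Column 2 already has 2, so R6C2 = 3.
Completed grid: 5 2 6 4 1 3 / 4 6 5 1 3 2 / 6 5 1 3 2 4 / 3 1 2 6 4 5 / 1 4 3 2 5 6 / 2 3 4 5 6 1.

6 5 1 3 2 4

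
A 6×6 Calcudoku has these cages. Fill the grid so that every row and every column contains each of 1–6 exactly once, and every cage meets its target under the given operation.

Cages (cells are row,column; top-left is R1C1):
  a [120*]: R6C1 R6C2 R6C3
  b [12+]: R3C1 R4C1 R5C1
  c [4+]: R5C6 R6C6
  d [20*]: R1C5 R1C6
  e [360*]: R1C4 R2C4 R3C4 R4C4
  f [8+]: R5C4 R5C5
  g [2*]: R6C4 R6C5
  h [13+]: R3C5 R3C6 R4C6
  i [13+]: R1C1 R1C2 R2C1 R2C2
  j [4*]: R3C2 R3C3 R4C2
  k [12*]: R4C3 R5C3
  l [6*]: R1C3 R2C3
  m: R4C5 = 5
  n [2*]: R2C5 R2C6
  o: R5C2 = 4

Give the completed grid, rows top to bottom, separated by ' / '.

2 3 1 6 4 5 / 3 5 6 4 1 2 / 6 1 2 5 3 4 / 1 2 4 3 5 6 / 5 4 3 2 6 1 / 4 6 5 1 2 3

Cage m is a single given cell; hence R4C5 = 5.
Cage o is given, which forces R5C2 = 4.
Column 5 already has 5, so R1C5 = 4.
The two cells of cage d must have product 20; hence R1C6 = 5.
Column 2 now contains 4; hence R3C2 = 1.
Cage j needs product 4, leaving R3C3 = 2.
Cage j has product 4, so R4C2 = 2.
Cage k's pair has product 12, so R4C3 = 4.
Cage k's pair has product 12; hence R5C3 = 3.
Row 5 already has 3, so R5C6 = 1.
1 is placed in column 6, leaving R6C6 = 3.
Cage n needs two cells with product 2, leaving R2C5 = 1.
1 is placed in column 6, leaving R2C6 = 2.
Cage h needs sum 13, which forces R3C5 = 3.
Cage h needs sum 13, leaving R3C6 = 4.
3 is placed in column 6, leaving R4C6 = 6.
Cage a needs product 120; hence R6C1 = 4.
1 is placed in column 5, so R6C5 = 2.
Cage i has sum 13; hence R1C2 = 3.
Cage l's pair has product 6; hence R1C3 = 1.
Cage e needs product 360, which forces R1C4 = 6.
Column 1 now contains 4, which forces R2C1 = 3.
Row 2 now contains 1; hence R2C3 = 6.
Cage e has product 360; hence R2C4 = 4.
Row 3 now contains 4, so R3C4 = 5.
The 3 cells of cage b must have sum 12, which forces R4C1 = 1.
Row 4 already has 6, which forces R4C4 = 3.
Cage f's pair has sum 8, so R5C4 = 2.
2 is placed in column 5, so R5C5 = 6.
6 is placed in column 3, which forces R6C3 = 5.
Row 6 already has 2, which forces R6C4 = 1.
1 is placed in row 1, which forces R1C1 = 2.
Row 2 now contains 6, which forces R2C2 = 5.
Row 3 now contains 5; hence R3C1 = 6.
6 is placed in row 5, which forces R5C1 = 5.
5 is placed in row 6, leaving R6C2 = 6.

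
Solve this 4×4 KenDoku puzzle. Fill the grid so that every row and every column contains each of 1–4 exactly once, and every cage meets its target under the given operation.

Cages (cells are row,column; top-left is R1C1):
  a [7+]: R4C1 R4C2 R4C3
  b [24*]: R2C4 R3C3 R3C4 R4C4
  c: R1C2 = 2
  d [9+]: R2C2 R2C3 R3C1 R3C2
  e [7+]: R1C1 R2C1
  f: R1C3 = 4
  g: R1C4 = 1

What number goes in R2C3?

C is a freebie; hence R1C2 = 2.
Cage f is a single given cell; hence R1C3 = 4.
Cage g is a single given cell, so R1C4 = 1.
4 is placed in row 1, which forces R1C1 = 3.
The two cells of cage e must have sum 7, which forces R2C1 = 4.
The 4 cells of cage b must have product 24; hence R3C3 = 1.
Column 3 already has 1, leaving R4C3 = 2.
Cage d has sum 9, leaving R2C2 = 1.
Column 3 now contains 2; hence R2C3 = 3.
Row 2 now contains 3, leaving R2C4 = 2.
Row 3 now contains 1; hence R3C1 = 2.
Cage d has sum 9, so R3C2 = 3.
Row 3 now contains 3, so R3C4 = 4.
Row 4 now contains 2; hence R4C1 = 1.
Cage a has sum 7, so R4C2 = 4.
Column 4 now contains 4, leaving R4C4 = 3.
The full grid is 3 2 4 1 / 4 1 3 2 / 2 3 1 4 / 1 4 2 3.

3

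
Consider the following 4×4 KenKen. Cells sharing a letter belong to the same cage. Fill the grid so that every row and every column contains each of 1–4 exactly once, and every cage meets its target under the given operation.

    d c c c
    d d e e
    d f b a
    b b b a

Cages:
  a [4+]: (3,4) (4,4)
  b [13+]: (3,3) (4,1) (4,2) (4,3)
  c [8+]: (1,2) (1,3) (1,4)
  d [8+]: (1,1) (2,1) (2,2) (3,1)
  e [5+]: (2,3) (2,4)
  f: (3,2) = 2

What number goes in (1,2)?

3

F is a freebie, so (3,2) = 2.
The 4 cells of cage b must have sum 13, leaving (3,3) = 4.
Column 2 now contains 2, which forces (2,2) = 1.
The 4 cells of cage d must have sum 8, leaving (3,1) = 1.
Row 3 now contains 1; hence (3,4) = 3.
3 is placed in column 4, leaving (4,4) = 1.
Cage c needs sum 8; hence (1,2) = 3.
The 3 cells of cage c must have sum 8, which forces (1,3) = 1.
Column 4 now contains 1, which forces (1,4) = 4.
Cage e's pair has sum 5, leaving (2,3) = 3.
Cage e needs two cells with sum 5, so (2,4) = 2.
Column 2 now contains 3, leaving (4,2) = 4.
3 is placed in column 3, so (4,3) = 2.
Row 1 now contains 4, so (1,1) = 2.
Row 2 now contains 2; hence (2,1) = 4.
2 is placed in row 4, which forces (4,1) = 3.
Filled in: 2 3 1 4 / 4 1 3 2 / 1 2 4 3 / 3 4 2 1.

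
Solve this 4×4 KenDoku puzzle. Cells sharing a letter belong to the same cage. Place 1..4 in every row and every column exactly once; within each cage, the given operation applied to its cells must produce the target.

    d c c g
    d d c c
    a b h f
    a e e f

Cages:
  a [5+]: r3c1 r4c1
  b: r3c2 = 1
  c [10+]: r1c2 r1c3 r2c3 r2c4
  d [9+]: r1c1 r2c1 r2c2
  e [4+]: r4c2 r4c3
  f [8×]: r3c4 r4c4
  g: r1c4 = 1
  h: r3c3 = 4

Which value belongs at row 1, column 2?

2

G is a freebie, which forces r1c4 = 1.
B is a freebie; hence r3c2 = 1.
Cage h is given, leaving r3c3 = 4.
Row 3 already has 4, leaving r3c4 = 2.
Column 2 now contains 1, which forces r4c2 = 3.
Row 4 already has 3, so r4c3 = 1.
2 is placed in column 4, so r4c4 = 4.
Cage c has sum 10, so r1c2 = 2.
The 4 cells of cage c must have sum 10; hence r1c3 = 3.
Column 2 already has 2, so r2c2 = 4.
Cage c needs sum 10, so r2c3 = 2.
Column 4 now contains 4, leaving r2c4 = 3.
2 is placed in row 3; hence r3c1 = 3.
Row 4 already has 4, leaving r4c1 = 2.
Row 1 already has 3, which forces r1c1 = 4.
Row 2 now contains 3, so r2c1 = 1.
The full grid is 4 2 3 1 / 1 4 2 3 / 3 1 4 2 / 2 3 1 4.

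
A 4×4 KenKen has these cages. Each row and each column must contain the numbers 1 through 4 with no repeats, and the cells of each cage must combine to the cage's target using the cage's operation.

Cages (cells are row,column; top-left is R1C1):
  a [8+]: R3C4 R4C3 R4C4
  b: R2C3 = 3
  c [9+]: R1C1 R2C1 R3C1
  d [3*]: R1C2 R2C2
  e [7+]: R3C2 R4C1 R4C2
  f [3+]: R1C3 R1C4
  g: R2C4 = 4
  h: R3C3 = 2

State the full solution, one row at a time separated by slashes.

4 3 1 2 / 2 1 3 4 / 3 4 2 1 / 1 2 4 3

Cage b is a single given cell, leaving R2C3 = 3.
Cage g is given, so R2C4 = 4.
Cage h is given; hence R3C3 = 2.
Cage d's pair has product 3, which forces R1C2 = 3.
2 is placed in column 3, leaving R1C3 = 1.
Cage f needs two cells with sum 3; hence R1C4 = 2.
Row 2 now contains 4, leaving R2C1 = 2.
3 is placed in row 2, so R2C2 = 1.
Column 2 already has 1, so R3C2 = 4.
4 is placed in column 2; hence R4C2 = 2.
Cage a needs sum 8, so R4C3 = 4.
3 is placed in row 1, leaving R1C1 = 4.
Row 3 already has 4; hence R3C1 = 3.
3 is placed in row 3, leaving R3C4 = 1.
The 3 cells of cage e must have sum 7, which forces R4C1 = 1.
1 is placed in column 4, which forces R4C4 = 3.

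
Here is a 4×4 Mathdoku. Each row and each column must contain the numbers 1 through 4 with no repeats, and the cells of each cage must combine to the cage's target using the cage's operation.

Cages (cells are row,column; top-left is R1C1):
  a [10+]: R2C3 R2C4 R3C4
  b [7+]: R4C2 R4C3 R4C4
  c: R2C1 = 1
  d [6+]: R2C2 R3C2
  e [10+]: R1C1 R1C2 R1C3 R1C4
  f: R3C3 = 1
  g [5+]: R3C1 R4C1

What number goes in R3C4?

3

C is a freebie, leaving R2C1 = 1.
Cage f is given, leaving R3C3 = 1.
In row 2, 3 can only go at R2C3, so R2C3 = 3.
Cage a has sum 10; hence R2C4 = 4.
Cage a has sum 10, which forces R3C4 = 3.
Row 2 now contains 4, so R2C2 = 2.
Row 3 now contains 3; hence R3C1 = 2.
Cage d needs two cells with sum 6, so R3C2 = 4.
The two cells of cage g must have sum 5, which forces R4C1 = 3.
4 is placed in column 2, so R4C2 = 1.
1 is placed in row 4; hence R4C4 = 2.
3 is placed in column 1, which forces R1C1 = 4.
Column 2 now contains 1; hence R1C2 = 3.
Cage e needs sum 10, which forces R1C3 = 2.
Column 4 already has 2; hence R1C4 = 1.
2 is placed in row 4, so R4C3 = 4.
The full grid is 4 3 2 1 / 1 2 3 4 / 2 4 1 3 / 3 1 4 2.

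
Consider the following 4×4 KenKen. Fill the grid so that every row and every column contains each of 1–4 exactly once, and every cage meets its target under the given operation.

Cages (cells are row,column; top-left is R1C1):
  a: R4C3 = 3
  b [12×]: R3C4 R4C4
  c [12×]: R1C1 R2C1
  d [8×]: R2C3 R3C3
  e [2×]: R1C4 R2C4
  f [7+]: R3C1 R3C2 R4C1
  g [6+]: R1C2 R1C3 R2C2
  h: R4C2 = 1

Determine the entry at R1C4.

2

H is a freebie, so R4C2 = 1.
Cage a is a single given cell, which forces R4C3 = 3.
3 is placed in row 4, leaving R4C4 = 4.
Cage g has sum 6; hence R1C3 = 1.
Row 1 now contains 1, leaving R1C4 = 2.
Column 4 already has 2, leaving R2C4 = 1.
4 is placed in column 4, so R3C4 = 3.
Row 4 already has 4, which forces R4C1 = 2.
2 is placed in row 1; hence R1C2 = 3.
The 3 cells of cage g must have sum 6, leaving R2C2 = 2.
2 is placed in row 2, which forces R2C3 = 4.
3 is placed in row 3; hence R3C1 = 1.
The 3 cells of cage f must have sum 7, leaving R3C2 = 4.
4 is placed in column 3, which forces R3C3 = 2.
Row 1 now contains 3, leaving R1C1 = 4.
Row 2 now contains 4; hence R2C1 = 3.
The full grid is 4 3 1 2 / 3 2 4 1 / 1 4 2 3 / 2 1 3 4.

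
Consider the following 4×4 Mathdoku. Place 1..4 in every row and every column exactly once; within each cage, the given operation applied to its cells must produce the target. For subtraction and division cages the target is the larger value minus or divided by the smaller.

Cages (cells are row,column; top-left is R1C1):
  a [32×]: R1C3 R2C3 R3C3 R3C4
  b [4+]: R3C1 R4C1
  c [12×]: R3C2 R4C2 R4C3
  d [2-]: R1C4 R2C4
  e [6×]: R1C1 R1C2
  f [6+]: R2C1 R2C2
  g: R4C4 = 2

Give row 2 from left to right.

Cage a needs product 32, so R3C4 = 4.
Cage g is a single given cell; hence R4C4 = 2.
Row 1 needs a 4, and only R1C3 is open for it.
Cage c has product 12, which forces R4C2 = 4.
Cage f's pair has sum 6; hence R2C1 = 4.
4 is placed in column 2, leaving R2C2 = 2.
Row 2 now contains 2, which forces R2C3 = 1.
Row 2 already has 1, which forces R2C4 = 3.
1 is placed in column 3, so R3C3 = 2.
1 is placed in column 3, which forces R4C3 = 3.
The two cells of cage e must have product 6, leaving R1C1 = 2.
Column 2 now contains 2; hence R1C2 = 3.
Column 4 now contains 3, leaving R1C4 = 1.
Cage b needs two cells with sum 4, leaving R3C1 = 3.
Cage c needs product 12; hence R3C2 = 1.
3 is placed in row 4, so R4C1 = 1.
Filled in: 2 3 4 1 / 4 2 1 3 / 3 1 2 4 / 1 4 3 2.

4 2 1 3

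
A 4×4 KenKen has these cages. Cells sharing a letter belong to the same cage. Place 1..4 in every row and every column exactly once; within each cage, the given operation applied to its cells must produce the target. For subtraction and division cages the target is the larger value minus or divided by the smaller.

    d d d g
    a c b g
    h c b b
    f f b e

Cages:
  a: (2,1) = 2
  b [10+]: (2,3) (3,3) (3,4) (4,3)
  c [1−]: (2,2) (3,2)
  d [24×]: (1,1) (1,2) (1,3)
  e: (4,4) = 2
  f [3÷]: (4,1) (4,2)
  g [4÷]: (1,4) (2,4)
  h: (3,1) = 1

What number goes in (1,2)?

2

A is a freebie, which forces (2,1) = 2.
Cage h is a single given cell; hence (3,1) = 1.
Column 1 now contains 1; hence (4,1) = 3.
Row 4 now contains 3, so (4,2) = 1.
E is a freebie; hence (4,4) = 2.
Column 1 now contains 3; hence (1,1) = 4.
4 is placed in row 1, so (1,4) = 1.
Cage b has sum 10, so (2,3) = 1.
1 is placed in column 4, which forces (2,4) = 4.
The 4 cells of cage b must have sum 10, leaving (3,3) = 2.
Cage b needs sum 10, which forces (3,4) = 3.
Row 4 already has 2, so (4,3) = 4.
The 3 cells of cage d must have product 24, leaving (1,2) = 2.
Column 3 already has 2, so (1,3) = 3.
4 is placed in row 2, leaving (2,2) = 3.
Row 3 now contains 3, which forces (3,2) = 4.
Filled in: 4 2 3 1 / 2 3 1 4 / 1 4 2 3 / 3 1 4 2.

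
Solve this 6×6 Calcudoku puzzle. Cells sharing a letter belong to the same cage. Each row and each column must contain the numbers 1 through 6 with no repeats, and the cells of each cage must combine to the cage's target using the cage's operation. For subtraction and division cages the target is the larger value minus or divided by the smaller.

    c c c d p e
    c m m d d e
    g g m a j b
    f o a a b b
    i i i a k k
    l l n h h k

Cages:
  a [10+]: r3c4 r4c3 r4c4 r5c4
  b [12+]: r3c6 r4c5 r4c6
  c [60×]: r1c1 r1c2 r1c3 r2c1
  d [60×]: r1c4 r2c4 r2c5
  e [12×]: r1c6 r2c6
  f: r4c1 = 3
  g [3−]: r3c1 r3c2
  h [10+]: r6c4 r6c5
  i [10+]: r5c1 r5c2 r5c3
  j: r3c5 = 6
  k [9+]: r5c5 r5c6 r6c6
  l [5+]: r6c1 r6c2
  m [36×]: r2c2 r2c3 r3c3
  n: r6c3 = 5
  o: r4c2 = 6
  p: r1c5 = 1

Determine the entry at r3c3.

3

P is a freebie, leaving r1c5 = 1.
Cage j is a single given cell, leaving r3c5 = 6.
Cage f is given, leaving r4c1 = 3.
O is a freebie, leaving r4c2 = 6.
N is a freebie; hence r6c3 = 5.
Column 5 already has 6, which forces r6c5 = 4.
Cage b has sum 12; hence r4c5 = 5.
Cage l's pair has sum 5; hence r6c1 = 2.
Cage l needs two cells with sum 5; hence r6c2 = 3.
4 is placed in row 6; hence r6c4 = 6.
Row 6 now contains 6, which forces r6c6 = 1.
2 is placed in column 1, which forces r2c1 = 1.
Column 2 already has 3, which forces r2c2 = 2.
Cage m needs product 36, so r2c3 = 6.
The 3 cells of cage d must have product 60, which forces r2c5 = 3.
Row 2 already has 3, leaving r2c6 = 4.
Cage m has product 36, so r3c3 = 3.
3 is placed in row 3, so r3c6 = 5.
Column 6 already has 4; hence r4c6 = 2.
Column 5 now contains 3, which forces r5c5 = 2.
Column 6 now contains 5; hence r5c6 = 6.
The 4 cells of cage c must have product 60, leaving r1c1 = 6.
Cage c needs product 60; hence r1c2 = 5.
Column 3 already has 3, leaving r1c3 = 2.
The 3 cells of cage d must have product 60, which forces r1c4 = 4.
6 is placed in column 6, leaving r1c6 = 3.
Row 2 now contains 4, so r2c4 = 5.
5 is placed in row 3, leaving r3c1 = 4.
Cage g's pair has difference 3, so r3c2 = 1.
The 4 cells of cage a must have sum 10, so r3c4 = 2.
Column 4 already has 4, which forces r4c4 = 1.
Column 1 now contains 4, so r5c1 = 5.
1 is placed in column 2; hence r5c2 = 4.
Row 5 now contains 4, so r5c3 = 1.
Cage a has sum 10, which forces r5c4 = 3.
1 is placed in row 4; hence r4c3 = 4.
Filled in: 6 5 2 4 1 3 / 1 2 6 5 3 4 / 4 1 3 2 6 5 / 3 6 4 1 5 2 / 5 4 1 3 2 6 / 2 3 5 6 4 1.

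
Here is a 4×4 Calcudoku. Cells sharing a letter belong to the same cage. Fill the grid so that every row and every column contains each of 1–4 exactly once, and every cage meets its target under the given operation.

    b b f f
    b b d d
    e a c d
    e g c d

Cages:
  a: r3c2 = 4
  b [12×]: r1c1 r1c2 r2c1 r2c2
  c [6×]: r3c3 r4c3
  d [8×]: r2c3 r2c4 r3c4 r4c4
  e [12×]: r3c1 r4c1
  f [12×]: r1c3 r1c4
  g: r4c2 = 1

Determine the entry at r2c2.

3

Cage d needs product 8, so r2c3 = 1.
Cage a is a single given cell, so r3c2 = 4.
G is a freebie, leaving r4c2 = 1.
Cage b needs product 12, which forces r1c1 = 1.
Cage b has product 12; hence r1c2 = 2.
Cage b has product 12, leaving r2c1 = 2.
Cage b needs product 12; hence r2c2 = 3.
Row 2 now contains 2, so r2c4 = 4.
Row 3 already has 4, so r3c1 = 3.
3 is placed in row 3, so r3c3 = 2.
The 4 cells of cage d must have product 8, so r3c4 = 1.
Cage e's pair has product 12, leaving r4c1 = 4.
Column 3 now contains 2, so r4c3 = 3.
Column 4 already has 4; hence r4c4 = 2.
Column 3 already has 3, so r1c3 = 4.
Column 4 already has 4, leaving r1c4 = 3.
Completed grid: 1 2 4 3 / 2 3 1 4 / 3 4 2 1 / 4 1 3 2.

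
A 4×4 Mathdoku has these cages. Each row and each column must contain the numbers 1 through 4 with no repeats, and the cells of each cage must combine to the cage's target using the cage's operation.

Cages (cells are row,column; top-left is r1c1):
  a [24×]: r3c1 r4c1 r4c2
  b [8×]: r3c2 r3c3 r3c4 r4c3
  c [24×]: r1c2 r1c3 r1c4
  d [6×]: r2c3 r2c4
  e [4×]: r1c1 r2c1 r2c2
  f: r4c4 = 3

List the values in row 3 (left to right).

3 2 4 1

The 4 cells of cage b must have product 8; hence r4c3 = 1.
F is a freebie, leaving r4c4 = 3.
Cage d needs two cells with product 6, which forces r2c3 = 3.
3 is placed in column 4, leaving r2c4 = 2.
The 3 cells of cage a must have product 24, leaving r3c1 = 3.
Cage e needs product 4; hence r1c1 = 1.
Cage c needs product 24; hence r1c2 = 3.
Cage c needs product 24, so r1c3 = 2.
Column 4 already has 2, which forces r1c4 = 4.
The 3 cells of cage e must have product 4, which forces r2c1 = 4.
Row 2 already has 2; hence r2c2 = 1.
Column 3 already has 2, so r3c3 = 4.
Column 4 already has 4; hence r3c4 = 1.
Column 1 already has 4, which forces r4c1 = 2.
Row 4 now contains 2; hence r4c2 = 4.
Row 3 now contains 4, which forces r3c2 = 2.
Completed grid: 1 3 2 4 / 4 1 3 2 / 3 2 4 1 / 2 4 1 3.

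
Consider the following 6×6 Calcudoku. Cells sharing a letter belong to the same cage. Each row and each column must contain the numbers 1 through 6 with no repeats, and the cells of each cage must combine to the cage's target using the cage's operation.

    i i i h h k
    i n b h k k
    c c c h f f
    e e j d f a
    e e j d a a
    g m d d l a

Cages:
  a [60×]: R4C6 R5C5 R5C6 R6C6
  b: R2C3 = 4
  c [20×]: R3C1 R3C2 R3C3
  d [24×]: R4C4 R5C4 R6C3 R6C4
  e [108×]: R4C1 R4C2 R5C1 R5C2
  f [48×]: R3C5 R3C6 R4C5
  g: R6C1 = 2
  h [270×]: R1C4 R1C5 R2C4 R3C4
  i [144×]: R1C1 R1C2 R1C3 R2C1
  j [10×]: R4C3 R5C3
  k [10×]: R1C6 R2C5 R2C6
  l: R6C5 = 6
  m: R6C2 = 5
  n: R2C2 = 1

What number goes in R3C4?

3

The 4 cells of cage h must have product 270, leaving R1C5 = 3.
Cage n is a single given cell, leaving R2C2 = 1.
B is a freebie, so R2C3 = 4.
G is a freebie, so R6C1 = 2.
M is a freebie; hence R6C2 = 5.
Cage l is a single given cell, so R6C5 = 6.
Cage k needs product 10; hence R1C6 = 1.
5 is placed in column 2, which forces R3C2 = 4.
Row 3 now contains 4, so R3C5 = 2.
The 3 cells of cage f must have product 48, so R3C6 = 6.
Column 5 already has 2, leaving R4C5 = 4.
Cage i has product 144, which forces R1C1 = 4.
The 4 cells of cage i must have product 144, so R2C1 = 3.
Column 5 already has 2, which forces R2C5 = 5.
The 3 cells of cage k must have product 10, so R2C6 = 2.
The 4 cells of cage a must have product 60, leaving R5C5 = 1.
Cage h has product 270, so R1C4 = 5.
Row 2 now contains 5, leaving R2C4 = 6.
Cage h has product 270, which forces R3C4 = 3.
The 4 cells of cage e must have product 108, which forces R4C1 = 1.
Cage e has product 108; hence R4C2 = 6.
Row 4 already has 1; hence R4C4 = 2.
Row 5 now contains 1, which forces R5C1 = 6.
The 4 cells of cage e must have product 108, which forces R5C2 = 3.
Column 4 already has 2, leaving R5C4 = 4.
Row 5 already has 4; hence R5C6 = 5.
4 is placed in column 4, so R6C4 = 1.
6 is placed in column 2, which forces R1C2 = 2.
The 4 cells of cage i must have product 144, which forces R1C3 = 6.
Column 1 already has 1, which forces R3C1 = 5.
Cage c needs product 20, so R3C3 = 1.
Row 4 now contains 2, which forces R4C3 = 5.
5 is placed in column 6, so R4C6 = 3.
5 is placed in row 5, leaving R5C3 = 2.
Row 6 now contains 1, leaving R6C3 = 3.
Cage a has product 60, leaving R6C6 = 4.
Completed grid: 4 2 6 5 3 1 / 3 1 4 6 5 2 / 5 4 1 3 2 6 / 1 6 5 2 4 3 / 6 3 2 4 1 5 / 2 5 3 1 6 4.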